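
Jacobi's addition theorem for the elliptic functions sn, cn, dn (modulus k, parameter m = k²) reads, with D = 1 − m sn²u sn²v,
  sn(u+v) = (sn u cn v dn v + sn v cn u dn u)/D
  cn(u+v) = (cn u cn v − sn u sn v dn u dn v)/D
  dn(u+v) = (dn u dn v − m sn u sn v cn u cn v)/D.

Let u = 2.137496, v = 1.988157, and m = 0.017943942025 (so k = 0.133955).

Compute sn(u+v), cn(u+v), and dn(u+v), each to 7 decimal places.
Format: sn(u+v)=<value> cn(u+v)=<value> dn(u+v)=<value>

sn(u+v)=-0.8235069 cn(u+v)=-0.5673062 dn(u+v)=0.9938969

sn u = 0.8498866343922429, cn u = -0.5269655668840479, dn u = 0.9934983441558142
sn v = 0.9184143334598326, cn v = -0.3956199086187795, dn v = 0.9924034240531814
m = k² = 0.017943942025
D = 1 − m·sn²u·sn²v = 0.9890675584938079
sn(u+v) = (sn u·cn v·dn v + sn v·cn u·dn u)/D = -0.8145039658975917/0.9890675584938079 = -0.8235069069881852
cn(u+v) = (cn u·cn v − sn u·sn v·dn u·dn v)/D = -0.5611042013761765/0.9890675584938079 = -0.5673062437015412
dn(u+v) = (dn u·dn v − m·sn u·sn v·cn u·cn v)/D = 0.9830311919130234/0.9890675584938079 = 0.9938969117640691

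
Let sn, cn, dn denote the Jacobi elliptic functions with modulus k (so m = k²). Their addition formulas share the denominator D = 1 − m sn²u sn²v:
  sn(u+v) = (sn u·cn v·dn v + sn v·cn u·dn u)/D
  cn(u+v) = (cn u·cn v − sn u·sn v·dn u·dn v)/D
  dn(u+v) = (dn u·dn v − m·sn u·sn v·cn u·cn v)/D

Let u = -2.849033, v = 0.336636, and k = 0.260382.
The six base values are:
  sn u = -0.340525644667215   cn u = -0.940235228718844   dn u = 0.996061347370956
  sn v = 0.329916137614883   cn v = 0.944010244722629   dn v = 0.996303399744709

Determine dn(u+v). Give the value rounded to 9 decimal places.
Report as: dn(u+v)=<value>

dn(u+v)=0.986462786

m = k² = 0.067798785924
D = 1 − m·sn²u·sn²v = 0.9991442859098285
dn(u+v) = (dn u·dn v − m·sn u·sn v·cn u·cn v)/D = 0.985618655591414/0.9991442859098285 = 0.9864627856965645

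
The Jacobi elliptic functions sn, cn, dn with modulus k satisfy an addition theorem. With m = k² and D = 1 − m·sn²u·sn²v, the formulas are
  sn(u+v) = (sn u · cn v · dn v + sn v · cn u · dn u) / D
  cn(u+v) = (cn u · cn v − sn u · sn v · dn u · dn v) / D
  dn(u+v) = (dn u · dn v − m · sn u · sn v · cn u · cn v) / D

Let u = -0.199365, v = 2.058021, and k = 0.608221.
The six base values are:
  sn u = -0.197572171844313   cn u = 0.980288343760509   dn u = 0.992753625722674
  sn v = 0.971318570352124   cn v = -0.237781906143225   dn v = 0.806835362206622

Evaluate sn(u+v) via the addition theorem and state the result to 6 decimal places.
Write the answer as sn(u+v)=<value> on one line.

sn(u+v)=0.996756

m = k² = 0.369932784841
D = 1 − m·sn²u·sn²v = 0.9863762158686321
sn(u+v) = (sn u·cn v·dn v + sn v·cn u·dn u)/D = 0.9831768651082292/0.9863762158686321 = 0.9967564599501364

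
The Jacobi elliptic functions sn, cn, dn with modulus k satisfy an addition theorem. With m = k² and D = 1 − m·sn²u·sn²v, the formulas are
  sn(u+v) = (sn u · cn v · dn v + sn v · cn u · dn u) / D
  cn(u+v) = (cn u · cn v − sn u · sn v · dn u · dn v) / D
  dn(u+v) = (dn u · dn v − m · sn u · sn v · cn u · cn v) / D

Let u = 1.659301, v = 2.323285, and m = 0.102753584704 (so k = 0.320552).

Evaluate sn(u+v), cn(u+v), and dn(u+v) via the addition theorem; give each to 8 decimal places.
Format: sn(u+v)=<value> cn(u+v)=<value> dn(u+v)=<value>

sn(u+v)=-0.68068329 cn(u+v)=-0.73257782 dn(u+v)=0.97590533

sn u = 0.9990655731964174, cn u = -0.04322013944579468, dn u = 0.9473322315765341
sn v = 0.7791535975422815, cn v = -0.6268330490943505, dn v = 0.9683079675582874
m = k² = 0.102753584704
D = 1 − m·sn²u·sn²v = 0.9377368440597415
sn(u+v) = (sn u·cn v·dn v + sn v·cn u·dn u)/D = -0.6383018024639007/0.9377368440597415 = -0.6806832924474871
cn(u+v) = (cn u·cn v − sn u·sn v·dn u·dn v)/D = -0.6869652084920018/0.9377368440597415 = -0.7325778152407079
dn(u+v) = (dn u·dn v − m·sn u·sn v·cn u·cn v)/D = 0.9151423817176636/0.9377368440597415 = 0.9759053272938922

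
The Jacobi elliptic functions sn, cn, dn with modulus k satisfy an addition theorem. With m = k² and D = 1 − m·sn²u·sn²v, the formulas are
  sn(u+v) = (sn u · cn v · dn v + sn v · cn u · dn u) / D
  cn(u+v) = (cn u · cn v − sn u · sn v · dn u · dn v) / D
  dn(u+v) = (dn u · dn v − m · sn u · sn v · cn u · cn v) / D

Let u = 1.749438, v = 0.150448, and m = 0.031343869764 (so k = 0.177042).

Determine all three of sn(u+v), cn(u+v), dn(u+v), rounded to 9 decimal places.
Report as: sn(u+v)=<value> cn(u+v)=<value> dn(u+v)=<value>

sn u = 0.9866619077469334, cn u = -0.1627829223265813, dn u = 0.9846251514495546
sn v = 0.1498635785170311, cn v = 0.9887066844287388, dn v = 0.9996479606041986
m = k² = 0.031343869764
D = 1 − m·sn²u·sn²v = 0.9993146987329776
sn(u+v) = (sn u·cn v·dn v + sn v·cn u·dn u)/D = 0.9511556439872595/0.9993146987329776 = 0.951807919160222
cn(u+v) = (cn u·cn v − sn u·sn v·dn u·dn v)/D = -0.3064845967009817/0.9993146987329776 = -0.3066947750188913
dn(u+v) = (dn u·dn v − m·sn u·sn v·cn u·cn v)/D = 0.985024446553398/0.9993146987329776 = 0.9856999479766503

sn(u+v)=0.951807919 cn(u+v)=-0.306694775 dn(u+v)=0.985699948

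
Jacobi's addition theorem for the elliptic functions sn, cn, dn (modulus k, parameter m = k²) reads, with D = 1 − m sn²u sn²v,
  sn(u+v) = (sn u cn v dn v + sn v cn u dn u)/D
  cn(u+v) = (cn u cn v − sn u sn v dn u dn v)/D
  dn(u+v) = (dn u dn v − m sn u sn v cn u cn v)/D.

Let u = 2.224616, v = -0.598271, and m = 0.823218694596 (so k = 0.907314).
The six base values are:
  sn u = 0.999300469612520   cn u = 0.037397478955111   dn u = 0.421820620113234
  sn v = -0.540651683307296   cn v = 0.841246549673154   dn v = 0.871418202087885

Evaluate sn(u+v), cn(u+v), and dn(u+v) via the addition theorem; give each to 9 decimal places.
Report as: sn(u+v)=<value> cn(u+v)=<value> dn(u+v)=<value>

sn(u+v)=0.953047283 cn(u+v)=0.302821525 dn(u+v)=0.502266046

m = k² = 0.823218694596
D = 1 − m·sn²u·sn²v = 0.7597062216172566
sn(u+v) = (sn u·cn v·dn v + sn v·cn u·dn u)/D = 0.72403595048757/0.7597062216172566 = 0.9530472831277437
cn(u+v) = (cn u·cn v − sn u·sn v·dn u·dn v)/D = 0.2300553967320248/0.7597062216172566 = 0.302821525197312
dn(u+v) = (dn u·dn v − m·sn u·sn v·cn u·cn v)/D = 0.3815746400341415/0.7597062216172566 = 0.5022660459747827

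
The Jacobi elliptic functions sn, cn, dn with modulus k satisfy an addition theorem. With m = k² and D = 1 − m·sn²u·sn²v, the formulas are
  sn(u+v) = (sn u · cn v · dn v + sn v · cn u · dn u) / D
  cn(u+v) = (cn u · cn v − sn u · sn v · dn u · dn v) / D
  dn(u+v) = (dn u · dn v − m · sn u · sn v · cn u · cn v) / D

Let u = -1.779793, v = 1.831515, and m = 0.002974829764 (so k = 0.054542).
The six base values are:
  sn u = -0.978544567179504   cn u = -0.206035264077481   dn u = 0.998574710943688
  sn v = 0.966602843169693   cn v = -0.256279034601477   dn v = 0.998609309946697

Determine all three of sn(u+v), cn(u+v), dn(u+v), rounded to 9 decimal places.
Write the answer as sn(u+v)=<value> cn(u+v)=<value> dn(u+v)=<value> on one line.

m = k² = 0.002974829764
D = 1 − m·sn²u·sn²v = 0.9973385428718723
sn(u+v) = (sn u·cn v·dn v + sn v·cn u·dn u)/D = 0.05156127945814257/0.9973385428718723 = 0.05169887379431864
cn(u+v) = (cn u·cn v − sn u·sn v·dn u·dn v)/D = 0.9960048210518004/0.9973385428718723 = 0.9986627190640487
dn(u+v) = (dn u·dn v − m·sn u·sn v·cn u·cn v)/D = 0.9973345779215185/0.9973385428718723 = 0.9999960244689407

sn(u+v)=0.051698874 cn(u+v)=0.998662719 dn(u+v)=0.999996024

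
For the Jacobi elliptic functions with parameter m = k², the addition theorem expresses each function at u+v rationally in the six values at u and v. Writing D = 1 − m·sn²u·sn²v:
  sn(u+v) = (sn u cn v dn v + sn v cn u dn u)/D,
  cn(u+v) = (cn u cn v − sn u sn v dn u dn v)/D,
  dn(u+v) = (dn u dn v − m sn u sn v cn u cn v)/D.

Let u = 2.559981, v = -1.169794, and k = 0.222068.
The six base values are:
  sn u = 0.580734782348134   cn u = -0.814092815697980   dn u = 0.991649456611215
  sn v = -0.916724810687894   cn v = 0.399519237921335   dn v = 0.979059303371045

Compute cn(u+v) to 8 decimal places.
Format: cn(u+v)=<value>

cn(u+v)=0.19434373

m = k² = 0.049314196624
D = 1 − m·sn²u·sn²v = 0.9860232688938697
cn(u+v) = (cn u·cn v − sn u·sn v·dn u·dn v)/D = 0.1916274421690908/0.9860232688938697 = 0.1943437322570088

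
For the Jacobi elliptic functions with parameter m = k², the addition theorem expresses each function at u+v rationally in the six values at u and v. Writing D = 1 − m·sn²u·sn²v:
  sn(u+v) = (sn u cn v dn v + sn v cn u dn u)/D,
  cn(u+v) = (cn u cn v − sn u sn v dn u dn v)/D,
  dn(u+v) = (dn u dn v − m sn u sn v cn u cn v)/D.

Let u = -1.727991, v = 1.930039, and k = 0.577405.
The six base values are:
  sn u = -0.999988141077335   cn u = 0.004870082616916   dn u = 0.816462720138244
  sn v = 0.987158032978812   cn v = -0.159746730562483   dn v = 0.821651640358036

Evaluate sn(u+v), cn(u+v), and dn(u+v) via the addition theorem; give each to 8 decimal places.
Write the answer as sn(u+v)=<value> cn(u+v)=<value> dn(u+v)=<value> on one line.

sn(u+v)=0.20023101 cn(u+v)=0.97974871 dn(u+v)=0.99329417

m = k² = 0.333396534025
D = 1 − m·sn²u·sn²v = 0.6751191237144954
sn(u+v) = (sn u·cn v·dn v + sn v·cn u·dn u)/D = 0.1351797847979984/0.6751191237144954 = 0.2002310111647279
cn(u+v) = (cn u·cn v − sn u·sn v·dn u·dn v)/D = 0.6614470931125142/0.6751191237144954 = 0.9797487137873418
dn(u+v) = (dn u·dn v − m·sn u·sn v·cn u·cn v)/D = 0.67059189146342/0.6751191237144954 = 0.9932941726992318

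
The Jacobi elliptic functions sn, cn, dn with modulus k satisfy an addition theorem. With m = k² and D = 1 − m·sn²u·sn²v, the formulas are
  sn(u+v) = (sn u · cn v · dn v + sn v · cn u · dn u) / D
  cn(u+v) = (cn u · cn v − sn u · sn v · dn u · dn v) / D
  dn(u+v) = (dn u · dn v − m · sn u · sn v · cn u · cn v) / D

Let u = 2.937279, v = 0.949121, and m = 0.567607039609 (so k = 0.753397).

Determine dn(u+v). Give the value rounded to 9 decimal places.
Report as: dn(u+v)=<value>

sn u = 0.7430411273030434, cn u = -0.6692457569056545, dn u = 0.828624408902352
sn v = 0.7721511302001816, cn v = 0.6354389287182382, dn v = 0.8133774184597023
m = k² = 0.567607039609
D = 1 − m·sn²u·sn²v = 0.8131564538848388
dn(u+v) = (dn u·dn v − m·sn u·sn v·cn u·cn v)/D = 0.812475647167156/0.8131564538848388 = 0.9991627604817865

dn(u+v)=0.999162760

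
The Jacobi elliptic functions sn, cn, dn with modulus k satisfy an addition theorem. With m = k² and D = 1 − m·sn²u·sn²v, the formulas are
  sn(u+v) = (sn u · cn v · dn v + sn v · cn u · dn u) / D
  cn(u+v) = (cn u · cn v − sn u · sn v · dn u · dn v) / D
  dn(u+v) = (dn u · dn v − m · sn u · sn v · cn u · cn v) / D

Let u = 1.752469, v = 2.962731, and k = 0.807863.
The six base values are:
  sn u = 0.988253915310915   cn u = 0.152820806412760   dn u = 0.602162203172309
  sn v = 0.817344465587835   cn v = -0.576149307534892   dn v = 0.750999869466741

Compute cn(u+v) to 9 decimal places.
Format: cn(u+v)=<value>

cn(u+v)=-0.789518988

m = k² = 0.652642626769
D = 1 − m·sn²u·sn²v = 0.5741832158721825
cn(u+v) = (cn u·cn v − sn u·sn v·dn u·dn v)/D = -0.4533285516180105/0.5741832158721825 = -0.7895189881672279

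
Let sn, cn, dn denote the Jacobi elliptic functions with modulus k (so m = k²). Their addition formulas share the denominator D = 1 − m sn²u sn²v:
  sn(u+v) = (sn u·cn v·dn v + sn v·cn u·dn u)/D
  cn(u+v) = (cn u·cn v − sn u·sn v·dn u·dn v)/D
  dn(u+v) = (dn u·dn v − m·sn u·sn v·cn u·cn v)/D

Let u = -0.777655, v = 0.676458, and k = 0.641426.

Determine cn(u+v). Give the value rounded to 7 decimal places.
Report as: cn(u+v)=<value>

sn u = -0.6811120204629297, cn u = 0.7321792236747131, dn u = 0.8995183601669454
sn v = 0.610909411973361, cn v = 0.7917005054705739, dn v = 0.9200277631377439
m = k² = 0.411427313476
D = 1 − m·sn²u·sn²v = 0.9287665724328196
cn(u+v) = (cn u·cn v − sn u·sn v·dn u·dn v)/D = 0.9240216083239854/0.9287665724328196 = 0.9948911123099476

cn(u+v)=0.9948911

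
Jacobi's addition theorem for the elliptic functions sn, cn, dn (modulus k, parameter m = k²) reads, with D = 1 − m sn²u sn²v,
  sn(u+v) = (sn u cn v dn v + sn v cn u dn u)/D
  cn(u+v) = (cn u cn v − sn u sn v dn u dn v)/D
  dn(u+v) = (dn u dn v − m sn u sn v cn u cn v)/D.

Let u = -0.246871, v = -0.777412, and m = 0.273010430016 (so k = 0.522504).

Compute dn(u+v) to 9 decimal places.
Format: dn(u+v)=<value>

sn u = -0.2437156865138897, cn u = 0.9698467219860381, dn u = 0.9918588144473915
sn v = -0.6878746482623251, cn v = 0.7258295035874352, dn v = 0.9331769589168191
m = k² = 0.273010430016
D = 1 − m·sn²u·sn²v = 0.9923270068137539
dn(u+v) = (dn u·dn v − m·sn u·sn v·cn u·cn v)/D = 0.8933609636117506/0.9923270068137539 = 0.9002687193611995

dn(u+v)=0.900268719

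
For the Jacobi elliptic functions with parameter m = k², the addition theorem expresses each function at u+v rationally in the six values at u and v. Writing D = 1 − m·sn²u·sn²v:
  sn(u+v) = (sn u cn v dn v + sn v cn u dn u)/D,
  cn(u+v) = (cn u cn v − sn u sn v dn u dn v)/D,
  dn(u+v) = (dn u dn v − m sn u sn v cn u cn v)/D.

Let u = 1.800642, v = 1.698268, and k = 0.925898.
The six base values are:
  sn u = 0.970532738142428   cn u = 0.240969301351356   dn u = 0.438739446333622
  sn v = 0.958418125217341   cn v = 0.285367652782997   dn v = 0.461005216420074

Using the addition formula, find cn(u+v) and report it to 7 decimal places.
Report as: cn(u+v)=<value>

m = k² = 0.857287106404
D = 1 − m·sn²u·sn²v = 0.2582514467055464
cn(u+v) = (cn u·cn v − sn u·sn v·dn u·dn v)/D = -0.1193736791664625/0.2582514467055464 = -0.4622381817770425

cn(u+v)=-0.4622382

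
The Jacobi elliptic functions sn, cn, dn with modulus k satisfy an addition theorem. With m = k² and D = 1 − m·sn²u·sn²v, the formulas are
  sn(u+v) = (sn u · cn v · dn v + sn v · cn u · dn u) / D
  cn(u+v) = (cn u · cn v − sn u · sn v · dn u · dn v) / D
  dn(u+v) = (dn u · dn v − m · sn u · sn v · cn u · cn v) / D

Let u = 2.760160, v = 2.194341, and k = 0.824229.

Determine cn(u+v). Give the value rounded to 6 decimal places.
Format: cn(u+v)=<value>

sn u = 0.910073931982414, cn u = -0.4144459413796551, dn u = 0.6613138420763116
sn v = 0.996456868074939, cn v = -0.08410535099673242, dn v = 0.5704840969365463
m = k² = 0.679353444441
D = 1 − m·sn²u·sn²v = 0.441316119738584
cn(u+v) = (cn u·cn v − sn u·sn v·dn u·dn v)/D = -0.30726907965256/0.441316119738584 = -0.6962561889526548

cn(u+v)=-0.696256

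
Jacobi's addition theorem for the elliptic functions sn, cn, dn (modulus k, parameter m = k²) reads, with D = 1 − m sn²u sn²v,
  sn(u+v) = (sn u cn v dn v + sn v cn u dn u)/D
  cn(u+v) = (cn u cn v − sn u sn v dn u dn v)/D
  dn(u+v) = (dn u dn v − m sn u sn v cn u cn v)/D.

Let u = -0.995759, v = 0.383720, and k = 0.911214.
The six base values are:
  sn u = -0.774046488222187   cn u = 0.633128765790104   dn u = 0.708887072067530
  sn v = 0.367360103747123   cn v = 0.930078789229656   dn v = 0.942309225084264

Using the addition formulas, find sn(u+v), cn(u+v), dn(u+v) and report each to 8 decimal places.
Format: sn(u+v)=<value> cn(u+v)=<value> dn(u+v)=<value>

m = k² = 0.830310953796
D = 1 − m·sn²u·sn²v = 0.9328634786574234
sn(u+v) = (sn u·cn v·dn v + sn v·cn u·dn u)/D = -0.5135138492899848/0.9328634786574234 = -0.5504705254717803
cn(u+v) = (cn u·cn v − sn u·sn v·dn u·dn v)/D = 0.7788053649020478/0.9328634786574234 = 0.8348545984701899
dn(u+v) = (dn u·dn v − m·sn u·sn v·cn u·cn v)/D = 0.8070218085411058/0.9328634786574234 = 0.8651017292504271

sn(u+v)=-0.55047053 cn(u+v)=0.83485460 dn(u+v)=0.86510173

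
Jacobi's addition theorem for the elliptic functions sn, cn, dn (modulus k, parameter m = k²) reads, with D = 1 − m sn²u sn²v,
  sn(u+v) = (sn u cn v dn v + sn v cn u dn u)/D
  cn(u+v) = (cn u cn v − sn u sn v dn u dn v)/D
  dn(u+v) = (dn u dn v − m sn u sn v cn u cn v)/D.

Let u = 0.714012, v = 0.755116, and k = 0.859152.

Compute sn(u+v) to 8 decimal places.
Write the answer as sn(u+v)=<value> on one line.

sn u = 0.6241487229825469, cn u = 0.7813055558481944, dn u = 0.8440664301512083
sn v = 0.6506426918390868, cn v = 0.759384018502093, dn v = 0.8291670010092115
m = k² = 0.738142159104
D = 1 − m·sn²u·sn²v = 0.8782689703405114
sn(u+v) = (sn u·cn v·dn v + sn v·cn u·dn u)/D = 0.8220808967687191/0.8782689703405114 = 0.9360240706784759

sn(u+v)=0.93602407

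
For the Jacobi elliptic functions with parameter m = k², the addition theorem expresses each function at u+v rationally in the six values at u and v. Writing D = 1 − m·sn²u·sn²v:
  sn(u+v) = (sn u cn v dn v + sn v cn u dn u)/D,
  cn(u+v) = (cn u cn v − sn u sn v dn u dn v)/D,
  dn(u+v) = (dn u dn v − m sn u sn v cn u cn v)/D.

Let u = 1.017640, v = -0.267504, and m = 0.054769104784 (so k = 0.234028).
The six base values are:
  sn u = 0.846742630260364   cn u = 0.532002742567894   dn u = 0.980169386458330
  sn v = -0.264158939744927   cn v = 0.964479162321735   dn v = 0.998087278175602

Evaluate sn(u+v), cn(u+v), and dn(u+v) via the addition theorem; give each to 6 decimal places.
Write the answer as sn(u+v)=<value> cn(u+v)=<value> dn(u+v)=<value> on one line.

sn(u+v)=0.679218 cn(u+v)=0.733936 dn(u+v)=0.987286

m = k² = 0.054769104784
D = 1 − m·sn²u·sn²v = 0.9972598829269332
sn(u+v) = (sn u·cn v·dn v + sn v·cn u·dn u)/D = 0.6773571493313638/0.9972598829269332 = 0.6792182869557906
cn(u+v) = (cn u·cn v − sn u·sn v·dn u·dn v)/D = 0.7319252464187371/0.9972598829269332 = 0.7339363178538322
dn(u+v) = (dn u·dn v − m·sn u·sn v·cn u·cn v)/D = 0.9845803739809325/0.9972598829269332 = 0.9872856522526639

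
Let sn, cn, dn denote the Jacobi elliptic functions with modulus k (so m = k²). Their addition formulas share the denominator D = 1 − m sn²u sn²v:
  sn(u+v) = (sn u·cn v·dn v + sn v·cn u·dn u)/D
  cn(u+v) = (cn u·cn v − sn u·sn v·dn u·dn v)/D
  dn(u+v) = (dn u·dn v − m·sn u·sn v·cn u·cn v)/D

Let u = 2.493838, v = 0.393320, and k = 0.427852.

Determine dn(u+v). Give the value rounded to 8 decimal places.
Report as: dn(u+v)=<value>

sn u = 0.7134586862519529, cn u = -0.7006972977053911, dn u = 0.9522707348009212
sn v = 0.3815960638245027, cn v = 0.9243291859903841, dn v = 0.9865819806570424
m = k² = 0.183057333904
D = 1 − m·sn²u·sn²v = 0.9864314773151854
dn(u+v) = (dn u·dn v − m·sn u·sn v·cn u·cn v)/D = 0.9717719162113494/0.9864314773151854 = 0.9851387942893554

dn(u+v)=0.98513879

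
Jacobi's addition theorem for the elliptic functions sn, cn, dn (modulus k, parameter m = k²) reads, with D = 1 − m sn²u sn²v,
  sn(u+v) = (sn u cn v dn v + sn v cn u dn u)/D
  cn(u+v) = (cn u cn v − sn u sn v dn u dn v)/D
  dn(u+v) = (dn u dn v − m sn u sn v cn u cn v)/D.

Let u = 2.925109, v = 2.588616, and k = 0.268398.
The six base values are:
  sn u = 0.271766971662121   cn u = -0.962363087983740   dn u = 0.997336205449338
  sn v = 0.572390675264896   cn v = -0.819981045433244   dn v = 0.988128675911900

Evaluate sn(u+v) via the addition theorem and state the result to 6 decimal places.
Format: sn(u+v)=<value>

sn(u+v)=-0.770922

m = k² = 0.072037486404
D = 1 − m·sn²u·sn²v = 0.9982568410067207
sn(u+v) = (sn u·cn v·dn v + sn v·cn u·dn u)/D = -0.769578627768004/0.9982568410067207 = -0.7709224682015706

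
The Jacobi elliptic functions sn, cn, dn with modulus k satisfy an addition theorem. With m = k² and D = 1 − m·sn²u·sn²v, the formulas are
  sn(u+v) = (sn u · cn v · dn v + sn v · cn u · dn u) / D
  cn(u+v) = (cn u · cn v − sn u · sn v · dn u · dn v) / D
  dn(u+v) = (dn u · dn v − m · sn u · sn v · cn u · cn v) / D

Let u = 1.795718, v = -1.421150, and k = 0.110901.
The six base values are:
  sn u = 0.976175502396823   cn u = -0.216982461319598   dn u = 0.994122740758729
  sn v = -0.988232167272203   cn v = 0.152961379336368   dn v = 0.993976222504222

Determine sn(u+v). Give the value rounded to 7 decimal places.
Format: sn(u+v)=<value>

sn(u+v)=0.3657730

m = k² = 0.012299031801
D = 1 − m·sn²u·sn²v = 0.9885542381307046
sn(u+v) = (sn u·cn v·dn v + sn v·cn u·dn u)/D = 0.3615864909310394/0.9885542381307046 = 0.3657730420687663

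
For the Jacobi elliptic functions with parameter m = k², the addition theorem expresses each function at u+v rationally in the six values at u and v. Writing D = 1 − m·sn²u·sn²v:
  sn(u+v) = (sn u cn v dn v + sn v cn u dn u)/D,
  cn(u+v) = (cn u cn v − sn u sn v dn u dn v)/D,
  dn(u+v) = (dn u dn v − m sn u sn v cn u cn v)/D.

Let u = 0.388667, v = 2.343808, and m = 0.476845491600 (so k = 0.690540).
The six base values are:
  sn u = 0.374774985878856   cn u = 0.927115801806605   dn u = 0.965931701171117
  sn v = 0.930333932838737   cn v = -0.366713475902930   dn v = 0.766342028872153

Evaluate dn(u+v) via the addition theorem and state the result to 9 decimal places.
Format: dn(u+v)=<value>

dn(u+v)=0.845789697

m = k² = 0.4768454916
D = 1 − m·sn²u·sn²v = 0.9420308947527197
dn(u+v) = (dn u·dn v − m·sn u·sn v·cn u·cn v)/D = 0.7967600254872861/0.9420308947527197 = 0.8457896974774201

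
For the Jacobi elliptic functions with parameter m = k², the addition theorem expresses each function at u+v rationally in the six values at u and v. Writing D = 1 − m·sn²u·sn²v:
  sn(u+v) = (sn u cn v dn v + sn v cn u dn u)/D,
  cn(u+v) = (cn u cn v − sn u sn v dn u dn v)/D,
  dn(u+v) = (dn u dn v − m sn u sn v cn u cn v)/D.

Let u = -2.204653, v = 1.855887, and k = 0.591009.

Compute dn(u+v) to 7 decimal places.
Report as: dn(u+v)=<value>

dn(u+v)=0.9796663

sn u = -0.930083897390114, cn u = -0.3673471706922701, dn u = 0.8353700695520919
sn v = 0.9959166192605983, cn v = -0.09027783493494085, dn v = 0.808427559726647
m = k² = 0.349291638081
D = 1 − m·sn²u·sn²v = 0.7003057578385179
dn(u+v) = (dn u·dn v − m·sn u·sn v·cn u·cn v)/D = 0.6860659744818372/0.7003057578385179 = 0.9796663340301078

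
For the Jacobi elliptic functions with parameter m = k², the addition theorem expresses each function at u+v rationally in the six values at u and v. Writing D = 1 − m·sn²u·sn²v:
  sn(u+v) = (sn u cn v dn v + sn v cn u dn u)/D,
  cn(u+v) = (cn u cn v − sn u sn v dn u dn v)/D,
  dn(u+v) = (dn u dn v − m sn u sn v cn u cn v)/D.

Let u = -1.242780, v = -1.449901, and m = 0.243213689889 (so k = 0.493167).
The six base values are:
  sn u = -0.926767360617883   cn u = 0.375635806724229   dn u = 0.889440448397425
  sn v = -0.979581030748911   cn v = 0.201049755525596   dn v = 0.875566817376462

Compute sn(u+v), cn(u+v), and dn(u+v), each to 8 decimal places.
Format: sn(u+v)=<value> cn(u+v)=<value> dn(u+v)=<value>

m = k² = 0.243213689889
D = 1 − m·sn²u·sn²v = 0.799548084757277
sn(u+v) = (sn u·cn v·dn v + sn v·cn u·dn u)/D = -0.490424757137661/0.799548084757277 = -0.6133774396902493
cn(u+v) = (cn u·cn v − sn u·sn v·dn u·dn v)/D = -0.6314750172615668/0.799548084757277 = -0.789789919205756
dn(u+v) = (dn u·dn v − m·sn u·sn v·cn u·cn v)/D = 0.7620893965937717/0.799548084757277 = 0.9531501746078514

sn(u+v)=-0.61337744 cn(u+v)=-0.78978992 dn(u+v)=0.95315017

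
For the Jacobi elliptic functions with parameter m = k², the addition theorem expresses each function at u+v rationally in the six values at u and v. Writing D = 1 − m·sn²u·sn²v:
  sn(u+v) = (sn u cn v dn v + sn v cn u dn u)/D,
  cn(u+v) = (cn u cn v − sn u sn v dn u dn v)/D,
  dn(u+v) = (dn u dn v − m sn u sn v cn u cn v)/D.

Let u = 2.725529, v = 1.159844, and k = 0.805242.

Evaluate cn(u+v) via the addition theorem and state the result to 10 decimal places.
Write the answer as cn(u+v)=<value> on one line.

sn u = 0.900340150068298, cn u = -0.435186872705272, dn u = 0.6887575991633646
sn v = 0.8581998389859961, cn v = 0.5133157277586674, dn v = 0.7227987783014589
m = k² = 0.648414678564
D = 1 − m·sn²u·sn²v = 0.6128823877163088
cn(u+v) = (cn u·cn v − sn u·sn v·dn u·dn v)/D = -0.6080498892991043/0.6128823877163088 = -0.9921151292416625

cn(u+v)=-0.9921151292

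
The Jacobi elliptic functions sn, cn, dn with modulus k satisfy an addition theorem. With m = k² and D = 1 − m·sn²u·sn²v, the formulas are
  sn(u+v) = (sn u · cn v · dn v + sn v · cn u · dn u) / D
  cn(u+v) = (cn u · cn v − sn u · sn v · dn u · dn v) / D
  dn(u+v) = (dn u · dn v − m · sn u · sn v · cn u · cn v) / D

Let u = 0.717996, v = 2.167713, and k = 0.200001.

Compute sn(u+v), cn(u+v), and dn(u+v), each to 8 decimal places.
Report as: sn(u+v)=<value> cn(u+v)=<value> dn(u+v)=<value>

sn u = 0.6562001650878389, cn u = 0.7545868693124026, dn u = 0.9913505341167949
sn v = 0.8417338295877526, cn v = -0.539892730204377, dn v = 0.9857276921128152
m = k² = 0.040000400001
D = 1 − m·sn²u·sn²v = 0.9877964392104137
sn(u+v) = (sn u·cn v·dn v + sn v·cn u·dn u)/D = 0.2804461510126807/0.9877964392104137 = 0.2839108746300532
cn(u+v) = (cn u·cn v − sn u·sn v·dn u·dn v)/D = -0.9471492816335476/0.9877964392104137 = -0.9588506741233476
dn(u+v) = (dn u·dn v − m·sn u·sn v·cn u·cn v)/D = 0.9862027033586774/0.9877964392104137 = 0.9983865746134798

sn(u+v)=0.28391087 cn(u+v)=-0.95885067 dn(u+v)=0.99838657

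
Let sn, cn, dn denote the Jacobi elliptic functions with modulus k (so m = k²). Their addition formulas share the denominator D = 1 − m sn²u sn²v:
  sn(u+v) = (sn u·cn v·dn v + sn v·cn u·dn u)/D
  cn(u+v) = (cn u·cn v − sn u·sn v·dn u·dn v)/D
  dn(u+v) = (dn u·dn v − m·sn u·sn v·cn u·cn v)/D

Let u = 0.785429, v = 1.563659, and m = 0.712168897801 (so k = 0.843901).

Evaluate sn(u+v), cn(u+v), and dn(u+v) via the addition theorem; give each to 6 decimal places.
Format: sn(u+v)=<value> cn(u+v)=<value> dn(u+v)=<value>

sn u = 0.6707396684513878, cn u = 0.7416928590499725, dn u = 0.8243792342500492
sn v = 0.9571546788171537, cn v = 0.2895771413948819, dn v = 0.5895336875306215
m = k² = 0.712168897801
D = 1 − m·sn²u·sn²v = 0.7064681444192153
sn(u+v) = (sn u·cn v·dn v + sn v·cn u·dn u)/D = 0.6997446556466443/0.7064681444192153 = 0.9904829554939121
cn(u+v) = (cn u·cn v − sn u·sn v·dn u·dn v)/D = -0.09723505526860381/0.7064681444192153 = -0.1376354419328282
dn(u+v) = (dn u·dn v − m·sn u·sn v·cn u·cn v)/D = 0.387800232532248/0.7064681444192153 = 0.548928123080563

sn(u+v)=0.990483 cn(u+v)=-0.137635 dn(u+v)=0.548928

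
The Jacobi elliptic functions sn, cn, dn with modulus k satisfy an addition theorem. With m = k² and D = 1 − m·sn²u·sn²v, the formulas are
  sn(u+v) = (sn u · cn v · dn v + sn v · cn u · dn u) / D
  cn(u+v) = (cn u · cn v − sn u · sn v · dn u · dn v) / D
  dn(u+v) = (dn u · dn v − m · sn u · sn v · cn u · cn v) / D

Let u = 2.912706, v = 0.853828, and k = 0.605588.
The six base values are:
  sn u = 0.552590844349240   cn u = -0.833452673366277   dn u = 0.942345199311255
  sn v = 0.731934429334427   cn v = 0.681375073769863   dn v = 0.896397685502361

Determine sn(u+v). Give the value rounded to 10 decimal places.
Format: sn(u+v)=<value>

m = k² = 0.366736825744
D = 1 − m·sn²u·sn²v = 0.9400062174927902
sn(u+v) = (sn u·cn v·dn v + sn v·cn u·dn u)/D = -0.2373482774472118/0.9400062174927902 = -0.2524964973958082

sn(u+v)=-0.2524964974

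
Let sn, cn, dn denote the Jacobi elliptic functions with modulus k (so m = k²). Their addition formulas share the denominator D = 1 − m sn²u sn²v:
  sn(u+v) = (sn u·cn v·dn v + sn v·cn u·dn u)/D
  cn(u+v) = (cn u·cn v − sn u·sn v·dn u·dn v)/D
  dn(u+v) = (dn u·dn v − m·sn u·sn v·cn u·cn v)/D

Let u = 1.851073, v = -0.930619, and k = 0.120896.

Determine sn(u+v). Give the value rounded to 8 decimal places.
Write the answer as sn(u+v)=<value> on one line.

sn u = 0.9630942425322639, cn u = -0.2691644107254985, dn u = 0.993198402835908
sn v = -0.8010033746330148, cn v = 0.598659831479048, dn v = 0.9953001464973417
m = k² = 0.014615842816
D = 1 − m·sn²u·sn²v = 0.9913017851930823
sn(u+v) = (sn u·cn v·dn v + sn v·cn u·dn u)/D = 0.7879912280466889/0.9913017851930823 = 0.794905486721389

sn(u+v)=0.79490549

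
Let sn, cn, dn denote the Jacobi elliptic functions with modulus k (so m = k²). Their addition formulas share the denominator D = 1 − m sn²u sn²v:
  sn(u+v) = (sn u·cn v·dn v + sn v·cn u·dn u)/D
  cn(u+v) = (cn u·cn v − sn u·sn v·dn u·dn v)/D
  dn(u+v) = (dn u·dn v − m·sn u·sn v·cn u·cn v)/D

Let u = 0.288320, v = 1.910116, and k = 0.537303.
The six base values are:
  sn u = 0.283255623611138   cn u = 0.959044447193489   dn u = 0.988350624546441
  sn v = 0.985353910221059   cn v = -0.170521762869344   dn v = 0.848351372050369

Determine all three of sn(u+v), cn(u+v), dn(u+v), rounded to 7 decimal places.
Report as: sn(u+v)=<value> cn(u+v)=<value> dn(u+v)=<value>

m = k² = 0.288694513809
D = 1 − m·sn²u·sn²v = 0.9775104843980285
sn(u+v) = (sn u·cn v·dn v + sn v·cn u·dn u)/D = 0.8930131270776007/0.9775104843980285 = 0.9135586178674461
cn(u+v) = (cn u·cn v − sn u·sn v·dn u·dn v)/D = -0.3975604381413641/0.9775104843980285 = -0.4067070834398161
dn(u+v) = (dn u·dn v − m·sn u·sn v·cn u·cn v)/D = 0.8516459518393468/0.9775104843980285 = 0.8712397109109354

sn(u+v)=0.9135586 cn(u+v)=-0.4067071 dn(u+v)=0.8712397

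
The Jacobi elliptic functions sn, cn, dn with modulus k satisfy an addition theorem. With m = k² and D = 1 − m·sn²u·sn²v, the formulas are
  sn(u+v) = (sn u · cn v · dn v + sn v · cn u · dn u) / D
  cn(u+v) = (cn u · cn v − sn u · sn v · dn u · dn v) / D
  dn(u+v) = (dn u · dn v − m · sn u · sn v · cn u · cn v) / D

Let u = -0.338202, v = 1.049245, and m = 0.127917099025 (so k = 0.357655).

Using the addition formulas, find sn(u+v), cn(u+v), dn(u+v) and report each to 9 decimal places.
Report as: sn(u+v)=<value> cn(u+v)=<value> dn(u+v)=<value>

sn(u+v)=0.647371730 cn(u+v)=0.762174418 dn(u+v)=0.972826399

sn u = -0.3310314809247289, cn u = 0.9436197108140444, dn u = 0.9929665698033339
sn v = 0.8570587547407926, cn v = 0.5152186826214301, dn v = 0.9518605633836845
m = k² = 0.127917099025
D = 1 − m·sn²u·sn²v = 0.9897035293330781
sn(u+v) = (sn u·cn v·dn v + sn v·cn u·dn u)/D = 0.640706086181745/0.9897035293330781 = 0.6473717302124722
cn(u+v) = (cn u·cn v − sn u·sn v·dn u·dn v)/D = 0.754326711116623/0.9897035293330781 = 0.7621744176510453
dn(u+v) = (dn u·dn v − m·sn u·sn v·cn u·cn v)/D = 0.9628097206638172/0.9897035293330781 = 0.9728263991466379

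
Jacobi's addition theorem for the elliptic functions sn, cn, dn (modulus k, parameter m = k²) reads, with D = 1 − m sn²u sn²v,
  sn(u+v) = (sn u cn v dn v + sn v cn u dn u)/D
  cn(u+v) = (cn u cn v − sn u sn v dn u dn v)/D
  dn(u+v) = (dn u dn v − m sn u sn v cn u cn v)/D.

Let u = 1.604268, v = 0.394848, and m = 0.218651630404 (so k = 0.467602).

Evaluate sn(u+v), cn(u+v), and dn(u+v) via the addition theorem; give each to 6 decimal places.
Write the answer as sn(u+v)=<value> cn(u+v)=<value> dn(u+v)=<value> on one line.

sn(u+v)=0.957437 cn(u+v)=-0.288641 dn(u+v)=0.894184

sn u = 0.9983552599853063, cn u = 0.05733040083299156, dn u = 0.8843455366980929
sn v = 0.3826628695206724, cn v = 0.9238880496522319, dn v = 0.9838610934268995
m = k² = 0.218651630404
D = 1 − m·sn²u·sn²v = 0.9680878849764177
sn(u+v) = (sn u·cn v·dn v + sn v·cn u·dn u)/D = 0.9268834381887941/0.9680878849764177 = 0.9574372870200444
cn(u+v) = (cn u·cn v − sn u·sn v·dn u·dn v)/D = -0.2794302149901359/0.9680878849764177 = -0.2886413716425578
dn(u+v) = (dn u·dn v − m·sn u·sn v·cn u·cn v)/D = 0.8656487249486752/0.9680878849764177 = 0.8941840285190245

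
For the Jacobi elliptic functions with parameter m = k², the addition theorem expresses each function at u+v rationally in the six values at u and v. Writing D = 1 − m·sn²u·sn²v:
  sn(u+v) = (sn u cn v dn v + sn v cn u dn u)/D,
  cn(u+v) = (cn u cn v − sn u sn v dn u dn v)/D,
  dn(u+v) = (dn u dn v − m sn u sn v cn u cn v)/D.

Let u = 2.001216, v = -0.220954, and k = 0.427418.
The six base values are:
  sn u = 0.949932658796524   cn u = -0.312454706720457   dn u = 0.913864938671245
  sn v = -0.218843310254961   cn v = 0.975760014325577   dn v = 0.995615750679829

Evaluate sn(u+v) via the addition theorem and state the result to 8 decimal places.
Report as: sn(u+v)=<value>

sn(u+v)=0.99317254

m = k² = 0.182686146724
D = 1 − m·sn²u·sn²v = 0.9921048969244116
sn(u+v) = (sn u·cn v·dn v + sn v·cn u·dn u)/D = 0.9853313419151843/0.9921048969244116 = 0.9931725415021882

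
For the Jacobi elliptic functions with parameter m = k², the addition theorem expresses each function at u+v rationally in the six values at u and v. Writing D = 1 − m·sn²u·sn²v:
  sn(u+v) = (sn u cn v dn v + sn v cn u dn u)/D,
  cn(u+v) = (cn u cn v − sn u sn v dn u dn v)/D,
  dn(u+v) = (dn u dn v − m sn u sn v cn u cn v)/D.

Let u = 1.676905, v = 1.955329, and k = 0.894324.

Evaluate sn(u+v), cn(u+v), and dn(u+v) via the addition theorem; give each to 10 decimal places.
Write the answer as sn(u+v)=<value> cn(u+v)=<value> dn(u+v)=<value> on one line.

sn u = 0.9634847344579203, cn u = 0.2677632657153531, dn u = 0.5074732329073545
sn v = 0.9906967314482755, cn v = 0.1360881563461844, dn v = 0.4636778553986459
m = k² = 0.799815416976
D = 1 − m·sn²u·sn²v = 0.2712796333430704
sn(u+v) = (sn u·cn v·dn v + sn v·cn u·dn u)/D = 0.1954154493030989/0.2712796333430704 = 0.7203469235597544
cn(u+v) = (cn u·cn v − sn u·sn v·dn u·dn v)/D = -0.1881633376628366/0.2712796333430704 = -0.693613948618392
dn(u+v) = (dn u·dn v − m·sn u·sn v·cn u·cn v)/D = 0.2074847703185416/0.2712796333430704 = 0.7648372557926181

sn(u+v)=0.7203469236 cn(u+v)=-0.6936139486 dn(u+v)=0.7648372558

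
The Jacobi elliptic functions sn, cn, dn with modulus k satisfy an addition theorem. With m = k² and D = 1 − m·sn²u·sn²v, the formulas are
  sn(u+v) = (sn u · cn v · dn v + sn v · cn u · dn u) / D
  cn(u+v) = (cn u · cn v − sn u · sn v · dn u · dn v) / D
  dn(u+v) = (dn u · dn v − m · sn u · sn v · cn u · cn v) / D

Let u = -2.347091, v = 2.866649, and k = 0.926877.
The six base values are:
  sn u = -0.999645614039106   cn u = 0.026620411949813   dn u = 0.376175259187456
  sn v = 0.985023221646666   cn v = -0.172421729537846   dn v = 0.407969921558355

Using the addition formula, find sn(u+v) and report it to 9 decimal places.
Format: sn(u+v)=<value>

sn(u+v)=0.480044541

m = k² = 0.859100973129
D = 1 − m·sn²u·sn²v = 0.1670301565180152
sn(u+v) = (sn u·cn v·dn v + sn v·cn u·dn u)/D = 0.08018191474518538/0.1670301565180152 = 0.4800445405589816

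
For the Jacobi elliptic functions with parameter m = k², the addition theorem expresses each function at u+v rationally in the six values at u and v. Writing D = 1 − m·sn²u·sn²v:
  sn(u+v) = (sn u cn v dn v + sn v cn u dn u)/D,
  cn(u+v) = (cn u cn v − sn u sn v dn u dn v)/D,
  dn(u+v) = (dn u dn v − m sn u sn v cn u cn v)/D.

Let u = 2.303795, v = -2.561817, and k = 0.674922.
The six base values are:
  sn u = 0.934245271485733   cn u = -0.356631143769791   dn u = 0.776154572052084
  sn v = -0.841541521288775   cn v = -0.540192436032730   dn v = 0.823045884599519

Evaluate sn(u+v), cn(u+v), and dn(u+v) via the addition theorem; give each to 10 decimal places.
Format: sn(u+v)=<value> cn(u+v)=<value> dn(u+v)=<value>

sn(u+v)=-0.2539258106 cn(u+v)=0.9672236984 dn(u+v)=0.9852049816

m = k² = 0.455519706084
D = 1 − m·sn²u·sn²v = 0.7184340825142916
sn(u+v) = (sn u·cn v·dn v + sn v·cn u·dn u)/D = -0.1824289567977998/0.7184340825142916 = -0.2539258106455032
cn(u+v) = (cn u·cn v − sn u·sn v·dn u·dn v)/D = 0.694886470324339/0.7184340825142916 = 0.9672236983697329
dn(u+v) = (dn u·dn v − m·sn u·sn v·cn u·cn v)/D = 0.7078048370734021/0.7184340825142916 = 0.9852049816404999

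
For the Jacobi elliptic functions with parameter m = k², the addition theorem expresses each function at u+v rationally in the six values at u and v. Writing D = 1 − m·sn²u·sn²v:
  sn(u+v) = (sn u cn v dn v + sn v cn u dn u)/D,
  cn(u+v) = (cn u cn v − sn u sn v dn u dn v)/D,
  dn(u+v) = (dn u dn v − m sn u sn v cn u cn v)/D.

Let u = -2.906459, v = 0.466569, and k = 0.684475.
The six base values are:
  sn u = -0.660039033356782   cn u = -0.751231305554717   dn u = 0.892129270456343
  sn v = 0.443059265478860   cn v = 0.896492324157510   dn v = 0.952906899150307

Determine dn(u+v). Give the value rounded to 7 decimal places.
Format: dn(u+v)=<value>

dn(u+v)=0.7894761

m = k² = 0.468506025625
D = 1 − m·sn²u·sn²v = 0.9599338081351069
dn(u+v) = (dn u·dn v − m·sn u·sn v·cn u·cn v)/D = 0.7578447863127353/0.9599338081351069 = 0.7894760866741675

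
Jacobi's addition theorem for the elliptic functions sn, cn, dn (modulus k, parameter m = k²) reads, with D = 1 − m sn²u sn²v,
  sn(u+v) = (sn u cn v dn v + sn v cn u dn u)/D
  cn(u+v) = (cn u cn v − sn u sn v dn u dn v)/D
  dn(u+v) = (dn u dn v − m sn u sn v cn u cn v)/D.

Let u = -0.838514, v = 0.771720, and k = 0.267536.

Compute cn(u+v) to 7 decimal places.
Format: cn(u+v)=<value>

cn(u+v)=0.9977703

sn u = -0.7395578944248663, cn u = 0.6730929510802043, dn u = 0.9802306203361432
sn v = 0.6938776264281649, cn v = 0.7200929381284169, dn v = 0.9826183457444332
m = k² = 0.071575511296
D = 1 − m·sn²u·sn²v = 0.9811515959930354
cn(u+v) = (cn u·cn v − sn u·sn v·dn u·dn v)/D = 0.9789639684493383/0.9811515959930354 = 0.9977703470568348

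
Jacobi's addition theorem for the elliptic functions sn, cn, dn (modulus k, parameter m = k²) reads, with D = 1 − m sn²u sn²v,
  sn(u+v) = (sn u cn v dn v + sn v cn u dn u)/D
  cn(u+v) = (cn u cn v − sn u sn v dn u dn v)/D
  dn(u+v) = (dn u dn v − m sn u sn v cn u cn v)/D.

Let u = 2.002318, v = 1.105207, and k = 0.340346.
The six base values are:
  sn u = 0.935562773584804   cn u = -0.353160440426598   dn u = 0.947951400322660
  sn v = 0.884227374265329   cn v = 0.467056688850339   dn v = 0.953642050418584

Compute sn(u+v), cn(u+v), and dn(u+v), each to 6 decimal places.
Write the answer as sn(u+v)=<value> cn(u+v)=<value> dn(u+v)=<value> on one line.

sn(u+v)=0.131074 cn(u+v)=-0.991373 dn(u+v)=0.999004

m = k² = 0.115835399716
D = 1 − m·sn²u·sn²v = 0.9207288645738904
sn(u+v) = (sn u·cn v·dn v + sn v·cn u·dn u)/D = 0.1206835443248363/0.9207288645738904 = 0.1310739230280221
cn(u+v) = (cn u·cn v − sn u·sn v·dn u·dn v)/D = -0.9127853658931659/0.9207288645738904 = -0.9913725973124555
dn(u+v) = (dn u·dn v − m·sn u·sn v·cn u·cn v)/D = 0.919812239160955/0.9207288645738904 = 0.999004456742692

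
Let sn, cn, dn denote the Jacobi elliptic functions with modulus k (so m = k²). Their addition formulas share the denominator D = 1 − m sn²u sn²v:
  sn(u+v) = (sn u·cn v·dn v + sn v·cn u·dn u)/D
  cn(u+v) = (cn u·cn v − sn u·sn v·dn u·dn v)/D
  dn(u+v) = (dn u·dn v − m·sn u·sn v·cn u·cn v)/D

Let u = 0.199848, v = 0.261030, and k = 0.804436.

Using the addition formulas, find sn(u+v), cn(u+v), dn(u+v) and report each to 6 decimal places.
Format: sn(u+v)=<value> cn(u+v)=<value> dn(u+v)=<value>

sn u = 0.1976843214675785, cn u = 0.9802657338935719, dn u = 0.9872746553170089
sn v = 0.2562509674326114, cn v = 0.9666102842872358, dn v = 0.9785230348637482
m = k² = 0.647117278096
D = 1 − m·sn²u·sn²v = 0.998339425074768
sn(u+v) = (sn u·cn v·dn v + sn v·cn u·dn u)/D = 0.4349773121253551/0.998339425074768 = 0.4357008259919001
cn(u+v) = (cn u·cn v − sn u·sn v·dn u·dn v)/D = 0.8985968760210663/0.998339425074768 = 0.9000915454718903
dn(u+v) = (dn u·dn v − m·sn u·sn v·cn u·cn v)/D = 0.9350099536745331/0.998339425074768 = 0.936565190345466

sn(u+v)=0.435701 cn(u+v)=0.900092 dn(u+v)=0.936565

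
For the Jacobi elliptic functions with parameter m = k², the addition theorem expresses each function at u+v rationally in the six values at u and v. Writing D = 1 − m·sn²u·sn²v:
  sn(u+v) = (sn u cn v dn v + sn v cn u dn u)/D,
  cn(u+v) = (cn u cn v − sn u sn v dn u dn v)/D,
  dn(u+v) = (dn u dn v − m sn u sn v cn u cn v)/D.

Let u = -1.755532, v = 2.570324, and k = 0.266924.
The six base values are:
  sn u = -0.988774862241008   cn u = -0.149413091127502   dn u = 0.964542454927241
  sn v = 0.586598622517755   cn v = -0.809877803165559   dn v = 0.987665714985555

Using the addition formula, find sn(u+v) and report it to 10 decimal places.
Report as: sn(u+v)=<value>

m = k² = 0.071248421776
D = 1 − m·sn²u·sn²v = 0.9760308761263106
sn(u+v) = (sn u·cn v·dn v + sn v·cn u·dn u)/D = 0.7063718617683197/0.9760308761263106 = 0.7237187665330644

sn(u+v)=0.7237187665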